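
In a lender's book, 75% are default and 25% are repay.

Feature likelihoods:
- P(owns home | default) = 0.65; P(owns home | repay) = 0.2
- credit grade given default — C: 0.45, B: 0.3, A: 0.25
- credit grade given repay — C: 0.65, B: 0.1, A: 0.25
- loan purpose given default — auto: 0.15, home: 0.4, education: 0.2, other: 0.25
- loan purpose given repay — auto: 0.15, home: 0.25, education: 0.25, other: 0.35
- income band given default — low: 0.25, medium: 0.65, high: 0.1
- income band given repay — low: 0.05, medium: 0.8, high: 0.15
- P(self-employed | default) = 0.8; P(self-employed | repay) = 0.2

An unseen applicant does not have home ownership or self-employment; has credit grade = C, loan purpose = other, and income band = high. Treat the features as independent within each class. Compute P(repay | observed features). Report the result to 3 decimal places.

default: 0.75 × (1−0.65) × 0.45 × 0.25 × 0.1 × (1−0.8) = 0.000590625
repay: 0.25 × (1−0.2) × 0.65 × 0.35 × 0.15 × (1−0.2) = 0.00546
P(repay | x) = 0.00546 / 0.006050625 ≈ 0.902

0.902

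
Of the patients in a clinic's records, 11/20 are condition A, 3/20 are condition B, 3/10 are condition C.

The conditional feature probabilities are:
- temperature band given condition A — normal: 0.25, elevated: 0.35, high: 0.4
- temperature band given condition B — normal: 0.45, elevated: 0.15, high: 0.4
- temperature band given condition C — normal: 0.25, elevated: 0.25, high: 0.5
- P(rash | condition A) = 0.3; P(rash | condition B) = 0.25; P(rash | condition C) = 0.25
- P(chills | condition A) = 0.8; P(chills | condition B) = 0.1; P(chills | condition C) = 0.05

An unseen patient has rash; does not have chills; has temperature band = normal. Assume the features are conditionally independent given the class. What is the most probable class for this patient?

condition A: 0.55 × 0.25 × 0.3 × (1−0.8) = 0.00825
condition B: 0.15 × 0.45 × 0.25 × (1−0.1) = 0.0151875
condition C: 0.3 × 0.25 × 0.25 × (1−0.05) = 0.0178125
Highest score → condition C.

condition C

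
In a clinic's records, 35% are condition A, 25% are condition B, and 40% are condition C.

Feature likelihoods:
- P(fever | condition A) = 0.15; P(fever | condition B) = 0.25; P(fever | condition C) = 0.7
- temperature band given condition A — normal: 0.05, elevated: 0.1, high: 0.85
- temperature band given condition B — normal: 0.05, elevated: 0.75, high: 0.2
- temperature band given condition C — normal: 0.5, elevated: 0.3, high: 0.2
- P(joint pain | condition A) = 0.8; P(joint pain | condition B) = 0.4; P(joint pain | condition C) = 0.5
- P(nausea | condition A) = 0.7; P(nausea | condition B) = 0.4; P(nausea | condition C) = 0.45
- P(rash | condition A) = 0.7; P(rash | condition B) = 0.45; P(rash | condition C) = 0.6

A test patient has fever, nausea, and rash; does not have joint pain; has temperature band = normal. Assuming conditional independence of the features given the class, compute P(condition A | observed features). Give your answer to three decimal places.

condition A: 0.35 × 0.15 × 0.05 × (1−0.8) × 0.7 × 0.7 = 0.00025725
condition B: 0.25 × 0.25 × 0.05 × (1−0.4) × 0.4 × 0.45 = 0.0003375
condition C: 0.4 × 0.7 × 0.5 × (1−0.5) × 0.45 × 0.6 = 0.0189
P(condition A | x) = 0.00025725 / 0.01949475 ≈ 0.013

0.013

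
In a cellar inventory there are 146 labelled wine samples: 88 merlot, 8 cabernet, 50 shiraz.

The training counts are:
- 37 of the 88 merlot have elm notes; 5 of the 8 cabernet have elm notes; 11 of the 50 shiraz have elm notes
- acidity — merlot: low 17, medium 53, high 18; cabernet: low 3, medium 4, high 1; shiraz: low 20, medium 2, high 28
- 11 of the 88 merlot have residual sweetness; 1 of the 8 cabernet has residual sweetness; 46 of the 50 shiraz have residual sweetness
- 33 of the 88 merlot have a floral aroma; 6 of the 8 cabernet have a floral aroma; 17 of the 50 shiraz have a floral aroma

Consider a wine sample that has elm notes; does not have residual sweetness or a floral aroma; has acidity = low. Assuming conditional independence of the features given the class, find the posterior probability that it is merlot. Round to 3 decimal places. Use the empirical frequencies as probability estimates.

0.859

merlot: (88/146) × (37/88) × (17/88) × (77/88) × (55/88) ≈ 0.0267734
cabernet: (8/146) × (5/8) × (3/8) × (7/8) × (2/8) ≈ 0.00280929
shiraz: (50/146) × (11/50) × (20/50) × (4/50) × (33/50) ≈ 0.00159123
P(merlot | x) = 0.0267734 / 0.03117392 ≈ 0.859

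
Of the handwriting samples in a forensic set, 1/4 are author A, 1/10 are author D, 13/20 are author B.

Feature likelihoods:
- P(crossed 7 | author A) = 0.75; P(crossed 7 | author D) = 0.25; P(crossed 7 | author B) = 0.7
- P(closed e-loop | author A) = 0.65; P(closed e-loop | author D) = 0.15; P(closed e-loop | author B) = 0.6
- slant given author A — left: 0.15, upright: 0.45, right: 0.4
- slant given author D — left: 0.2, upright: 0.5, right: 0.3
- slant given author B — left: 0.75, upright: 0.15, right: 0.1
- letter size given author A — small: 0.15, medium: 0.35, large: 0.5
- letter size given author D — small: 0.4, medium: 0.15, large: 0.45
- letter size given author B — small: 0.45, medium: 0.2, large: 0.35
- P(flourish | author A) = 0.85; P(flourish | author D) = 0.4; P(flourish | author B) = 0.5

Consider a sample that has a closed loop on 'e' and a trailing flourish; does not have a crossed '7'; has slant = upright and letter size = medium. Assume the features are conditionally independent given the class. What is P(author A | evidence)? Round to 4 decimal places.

0.7222

author A: 0.25 × (1−0.75) × 0.65 × 0.45 × 0.35 × 0.85 = 0.005438671875
author D: 0.1 × (1−0.25) × 0.15 × 0.5 × 0.15 × 0.4 = 0.0003375
author B: 0.65 × (1−0.7) × 0.6 × 0.15 × 0.2 × 0.5 = 0.001755
P(author A | x) = 0.005438671875 / 0.007531171875 ≈ 0.7222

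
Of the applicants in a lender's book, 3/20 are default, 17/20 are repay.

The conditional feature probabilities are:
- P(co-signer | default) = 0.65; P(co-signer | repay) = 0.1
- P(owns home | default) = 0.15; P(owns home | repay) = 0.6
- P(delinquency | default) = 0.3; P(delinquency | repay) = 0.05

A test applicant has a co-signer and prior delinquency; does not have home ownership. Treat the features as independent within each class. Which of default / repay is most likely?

default: 0.15 × 0.65 × (1−0.15) × 0.3 = 0.0248625
repay: 0.85 × 0.1 × (1−0.6) × 0.05 = 0.0017
Highest score → default.

default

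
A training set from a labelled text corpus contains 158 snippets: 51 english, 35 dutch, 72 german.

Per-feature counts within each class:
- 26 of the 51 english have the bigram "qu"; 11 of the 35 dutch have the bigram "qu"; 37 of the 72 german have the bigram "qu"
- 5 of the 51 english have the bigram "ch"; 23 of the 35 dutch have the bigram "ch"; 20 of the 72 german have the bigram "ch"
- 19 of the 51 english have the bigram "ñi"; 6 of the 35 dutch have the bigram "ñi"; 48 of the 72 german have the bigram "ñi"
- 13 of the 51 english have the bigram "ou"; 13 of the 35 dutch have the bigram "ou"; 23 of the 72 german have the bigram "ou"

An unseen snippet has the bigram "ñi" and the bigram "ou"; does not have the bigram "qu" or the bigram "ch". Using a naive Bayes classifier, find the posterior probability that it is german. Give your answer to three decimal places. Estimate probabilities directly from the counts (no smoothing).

0.669

english: (51/158) × (25/51) × (46/51) × (19/51) × (13/51) ≈ 0.0135527
dutch: (35/158) × (24/35) × (12/35) × (6/35) × (13/35) ≈ 0.00331609
german: (72/158) × (35/72) × (52/72) × (48/72) × (23/72) ≈ 0.0340711
P(german | x) = 0.0340711 / 0.05093989 ≈ 0.669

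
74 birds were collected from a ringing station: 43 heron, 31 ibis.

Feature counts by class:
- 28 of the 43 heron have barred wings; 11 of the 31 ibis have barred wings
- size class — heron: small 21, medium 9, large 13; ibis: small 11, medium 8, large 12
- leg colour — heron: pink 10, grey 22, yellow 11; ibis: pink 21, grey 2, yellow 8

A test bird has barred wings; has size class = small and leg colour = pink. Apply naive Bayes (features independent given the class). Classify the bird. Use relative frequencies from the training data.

heron: (43/74) × (28/43) × (21/43) × (10/43) ≈ 0.0429743
ibis: (31/74) × (11/31) × (11/31) × (21/31) ≈ 0.0357314
Highest score → heron.

heron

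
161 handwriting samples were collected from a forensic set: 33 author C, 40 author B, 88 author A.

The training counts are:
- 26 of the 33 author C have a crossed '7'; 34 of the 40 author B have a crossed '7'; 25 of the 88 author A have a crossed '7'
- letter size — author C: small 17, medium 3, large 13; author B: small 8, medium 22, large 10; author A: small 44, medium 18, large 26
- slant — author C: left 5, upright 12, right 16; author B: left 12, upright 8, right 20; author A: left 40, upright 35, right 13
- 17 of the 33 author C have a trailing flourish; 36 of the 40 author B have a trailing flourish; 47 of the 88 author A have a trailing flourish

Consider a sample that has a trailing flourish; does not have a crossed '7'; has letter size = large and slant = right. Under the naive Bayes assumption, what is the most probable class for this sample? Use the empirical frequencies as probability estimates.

author C: (33/161) × (7/33) × (13/33) × (16/33) × (17/33) ≈ 0.00427802
author B: (40/161) × (6/40) × (10/40) × (20/40) × (36/40) ≈ 0.00419255
author A: (88/161) × (63/88) × (26/88) × (13/88) × (47/88) ≈ 0.00912181
Highest score → author A.

author A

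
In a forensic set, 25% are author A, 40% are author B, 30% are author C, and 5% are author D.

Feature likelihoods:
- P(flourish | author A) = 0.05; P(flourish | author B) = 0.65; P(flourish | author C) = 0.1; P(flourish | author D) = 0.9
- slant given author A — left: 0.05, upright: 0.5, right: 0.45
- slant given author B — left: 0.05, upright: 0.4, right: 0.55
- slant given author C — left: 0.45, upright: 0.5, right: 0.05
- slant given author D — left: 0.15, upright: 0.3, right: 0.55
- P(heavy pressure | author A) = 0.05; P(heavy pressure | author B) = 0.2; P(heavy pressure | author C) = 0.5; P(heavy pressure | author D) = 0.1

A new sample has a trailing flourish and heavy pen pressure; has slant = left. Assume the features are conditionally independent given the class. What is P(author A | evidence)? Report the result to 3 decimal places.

0.003

author A: 0.25 × 0.05 × 0.05 × 0.05 = 0.00003125
author B: 0.4 × 0.65 × 0.05 × 0.2 = 0.0026
author C: 0.3 × 0.1 × 0.45 × 0.5 = 0.00675
author D: 0.05 × 0.9 × 0.15 × 0.1 = 0.000675
P(author A | x) = 0.00003125 / 0.01005625 ≈ 0.003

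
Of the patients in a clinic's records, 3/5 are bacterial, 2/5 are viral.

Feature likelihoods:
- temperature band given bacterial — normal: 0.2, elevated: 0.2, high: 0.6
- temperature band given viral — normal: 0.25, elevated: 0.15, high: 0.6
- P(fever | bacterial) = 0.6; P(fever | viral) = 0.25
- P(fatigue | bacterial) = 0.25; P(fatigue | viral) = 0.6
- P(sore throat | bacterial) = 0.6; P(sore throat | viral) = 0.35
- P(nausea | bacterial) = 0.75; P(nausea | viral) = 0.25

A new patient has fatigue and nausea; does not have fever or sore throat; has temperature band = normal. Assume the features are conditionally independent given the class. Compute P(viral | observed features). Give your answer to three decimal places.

bacterial: 0.6 × 0.2 × (1−0.6) × 0.25 × (1−0.6) × 0.75 = 0.0036
viral: 0.4 × 0.25 × (1−0.25) × 0.6 × (1−0.35) × 0.25 = 0.0073125
P(viral | x) = 0.0073125 / 0.0109125 ≈ 0.670

0.670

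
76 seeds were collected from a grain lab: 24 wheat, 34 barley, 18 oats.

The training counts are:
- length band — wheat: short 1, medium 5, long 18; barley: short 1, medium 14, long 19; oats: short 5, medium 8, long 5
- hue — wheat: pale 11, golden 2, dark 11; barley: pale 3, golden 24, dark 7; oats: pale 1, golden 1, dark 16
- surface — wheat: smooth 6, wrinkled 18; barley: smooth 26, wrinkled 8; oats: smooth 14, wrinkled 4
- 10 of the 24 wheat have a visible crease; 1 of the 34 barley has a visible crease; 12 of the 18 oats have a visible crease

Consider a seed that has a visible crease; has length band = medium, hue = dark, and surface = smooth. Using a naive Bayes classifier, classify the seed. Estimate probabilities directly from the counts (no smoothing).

wheat: (24/76) × (5/24) × (11/24) × (6/24) × (10/24) ≈ 0.00314099
barley: (34/76) × (14/34) × (7/34) × (26/34) × (1/34) ≈ 0.000853
oats: (18/76) × (8/18) × (16/18) × (14/18) × (12/18) ≈ 0.0485164
Highest score → oats.

oats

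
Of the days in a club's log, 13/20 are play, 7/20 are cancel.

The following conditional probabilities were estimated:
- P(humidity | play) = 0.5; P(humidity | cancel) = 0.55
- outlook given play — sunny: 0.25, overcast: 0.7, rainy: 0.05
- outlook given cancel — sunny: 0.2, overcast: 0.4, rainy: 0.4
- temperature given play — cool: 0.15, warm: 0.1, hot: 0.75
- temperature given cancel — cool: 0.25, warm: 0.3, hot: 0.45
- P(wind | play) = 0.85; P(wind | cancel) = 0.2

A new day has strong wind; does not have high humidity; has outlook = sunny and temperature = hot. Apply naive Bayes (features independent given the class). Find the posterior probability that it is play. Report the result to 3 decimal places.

play: 0.65 × (1−0.5) × 0.25 × 0.75 × 0.85 = 0.051796875
cancel: 0.35 × (1−0.55) × 0.2 × 0.45 × 0.2 = 0.002835
P(play | x) = 0.051796875 / 0.054631875 ≈ 0.948

0.948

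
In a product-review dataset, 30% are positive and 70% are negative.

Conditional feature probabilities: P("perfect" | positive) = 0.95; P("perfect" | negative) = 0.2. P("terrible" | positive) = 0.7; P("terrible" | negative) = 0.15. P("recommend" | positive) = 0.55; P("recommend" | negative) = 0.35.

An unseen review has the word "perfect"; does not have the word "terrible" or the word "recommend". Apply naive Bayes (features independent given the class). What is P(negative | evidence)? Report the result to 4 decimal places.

0.6678

positive: 0.3 × 0.95 × (1−0.7) × (1−0.55) = 0.038475
negative: 0.7 × 0.2 × (1−0.15) × (1−0.35) = 0.07735
P(negative | x) = 0.07735 / 0.115825 ≈ 0.6678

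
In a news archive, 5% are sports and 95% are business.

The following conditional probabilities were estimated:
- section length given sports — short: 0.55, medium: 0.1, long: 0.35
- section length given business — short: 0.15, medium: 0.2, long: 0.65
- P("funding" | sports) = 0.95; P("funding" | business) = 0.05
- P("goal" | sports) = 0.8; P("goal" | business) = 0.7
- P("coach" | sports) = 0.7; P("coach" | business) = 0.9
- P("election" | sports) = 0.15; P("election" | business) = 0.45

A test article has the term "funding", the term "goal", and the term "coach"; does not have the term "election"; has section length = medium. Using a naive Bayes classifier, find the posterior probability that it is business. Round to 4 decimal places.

0.5928

sports: 0.05 × 0.1 × 0.95 × 0.8 × 0.7 × (1−0.15) = 0.002261
business: 0.95 × 0.2 × 0.05 × 0.7 × 0.9 × (1−0.45) = 0.00329175
P(business | x) = 0.00329175 / 0.00555275 ≈ 0.5928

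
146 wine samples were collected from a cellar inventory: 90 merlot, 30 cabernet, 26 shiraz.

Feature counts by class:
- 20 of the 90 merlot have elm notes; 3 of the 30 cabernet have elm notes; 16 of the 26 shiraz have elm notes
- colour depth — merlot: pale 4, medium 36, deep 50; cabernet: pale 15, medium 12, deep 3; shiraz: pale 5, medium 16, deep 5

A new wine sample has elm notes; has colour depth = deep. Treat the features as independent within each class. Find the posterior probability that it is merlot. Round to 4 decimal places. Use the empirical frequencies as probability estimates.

merlot: (90/146) × (20/90) × (50/90) ≈ 0.0761035
cabernet: (30/146) × (3/30) × (3/30) ≈ 0.00205479
shiraz: (26/146) × (16/26) × (5/26) ≈ 0.0210748
P(merlot | x) = 0.0761035 / 0.09923309 ≈ 0.7669

0.7669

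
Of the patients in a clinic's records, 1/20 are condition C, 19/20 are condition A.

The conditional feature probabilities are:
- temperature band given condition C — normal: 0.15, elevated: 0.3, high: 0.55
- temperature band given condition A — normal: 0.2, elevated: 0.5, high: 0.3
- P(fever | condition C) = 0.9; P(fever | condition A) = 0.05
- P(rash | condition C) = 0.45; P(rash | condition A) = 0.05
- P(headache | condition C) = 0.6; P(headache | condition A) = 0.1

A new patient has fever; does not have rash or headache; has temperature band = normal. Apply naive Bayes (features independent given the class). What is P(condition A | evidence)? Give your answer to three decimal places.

condition C: 0.05 × 0.15 × 0.9 × (1−0.45) × (1−0.6) = 0.001485
condition A: 0.95 × 0.2 × 0.05 × (1−0.05) × (1−0.1) = 0.0081225
P(condition A | x) = 0.0081225 / 0.0096075 ≈ 0.845

0.845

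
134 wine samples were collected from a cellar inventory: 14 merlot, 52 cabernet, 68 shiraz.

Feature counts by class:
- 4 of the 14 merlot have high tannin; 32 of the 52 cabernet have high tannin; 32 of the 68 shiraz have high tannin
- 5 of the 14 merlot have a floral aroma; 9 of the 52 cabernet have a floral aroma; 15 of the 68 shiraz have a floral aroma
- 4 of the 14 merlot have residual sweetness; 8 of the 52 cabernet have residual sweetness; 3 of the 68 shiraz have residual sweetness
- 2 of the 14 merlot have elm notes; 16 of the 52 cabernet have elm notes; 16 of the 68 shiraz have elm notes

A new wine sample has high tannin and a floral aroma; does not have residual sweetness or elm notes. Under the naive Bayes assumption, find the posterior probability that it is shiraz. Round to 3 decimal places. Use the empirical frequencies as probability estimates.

0.556

merlot: (14/134) × (4/14) × (5/14) × (10/14) × (12/14) ≈ 0.00652713
cabernet: (52/134) × (32/52) × (9/52) × (44/52) × (36/52) ≈ 0.0242121
shiraz: (68/134) × (32/68) × (15/68) × (65/68) × (52/68) ≈ 0.0385058
P(shiraz | x) = 0.0385058 / 0.06924503 ≈ 0.556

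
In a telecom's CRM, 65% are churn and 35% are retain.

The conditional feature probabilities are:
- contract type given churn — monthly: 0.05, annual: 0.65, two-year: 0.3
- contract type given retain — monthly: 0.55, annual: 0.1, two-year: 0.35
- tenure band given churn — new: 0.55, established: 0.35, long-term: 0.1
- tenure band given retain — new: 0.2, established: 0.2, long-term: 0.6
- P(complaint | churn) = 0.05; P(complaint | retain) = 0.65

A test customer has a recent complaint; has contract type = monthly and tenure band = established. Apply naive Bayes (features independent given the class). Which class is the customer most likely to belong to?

churn: 0.65 × 0.05 × 0.35 × 0.05 = 0.00056875
retain: 0.35 × 0.55 × 0.2 × 0.65 = 0.025025
Highest score → retain.

retain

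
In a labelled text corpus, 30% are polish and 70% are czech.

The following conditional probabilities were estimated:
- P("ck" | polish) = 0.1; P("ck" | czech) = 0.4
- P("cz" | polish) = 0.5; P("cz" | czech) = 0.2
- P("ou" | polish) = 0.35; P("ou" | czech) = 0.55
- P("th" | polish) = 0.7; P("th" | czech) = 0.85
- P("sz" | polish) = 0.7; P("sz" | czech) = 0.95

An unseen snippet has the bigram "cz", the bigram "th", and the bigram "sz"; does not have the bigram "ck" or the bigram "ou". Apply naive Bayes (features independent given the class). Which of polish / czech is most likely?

polish

polish: 0.3 × (1−0.1) × 0.5 × (1−0.35) × 0.7 × 0.7 = 0.0429975
czech: 0.7 × (1−0.4) × 0.2 × (1−0.55) × 0.85 × 0.95 = 0.0305235
Highest score → polish.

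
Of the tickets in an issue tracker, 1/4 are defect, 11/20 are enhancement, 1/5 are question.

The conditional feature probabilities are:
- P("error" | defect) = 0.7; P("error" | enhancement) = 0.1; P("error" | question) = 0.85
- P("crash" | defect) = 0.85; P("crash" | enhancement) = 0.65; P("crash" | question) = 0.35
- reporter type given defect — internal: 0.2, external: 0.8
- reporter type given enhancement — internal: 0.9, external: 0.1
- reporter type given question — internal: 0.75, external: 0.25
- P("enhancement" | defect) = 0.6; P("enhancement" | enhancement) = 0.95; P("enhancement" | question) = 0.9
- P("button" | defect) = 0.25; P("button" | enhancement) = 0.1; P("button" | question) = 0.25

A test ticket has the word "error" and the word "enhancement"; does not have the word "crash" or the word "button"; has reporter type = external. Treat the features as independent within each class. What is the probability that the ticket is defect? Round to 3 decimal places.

0.318

defect: 0.25 × 0.7 × (1−0.85) × 0.8 × 0.6 × (1−0.25) = 0.00945
enhancement: 0.55 × 0.1 × (1−0.65) × 0.1 × 0.95 × (1−0.1) = 0.001645875
question: 0.2 × 0.85 × (1−0.35) × 0.25 × 0.9 × (1−0.25) = 0.018646875
P(defect | x) = 0.00945 / 0.02974275 ≈ 0.318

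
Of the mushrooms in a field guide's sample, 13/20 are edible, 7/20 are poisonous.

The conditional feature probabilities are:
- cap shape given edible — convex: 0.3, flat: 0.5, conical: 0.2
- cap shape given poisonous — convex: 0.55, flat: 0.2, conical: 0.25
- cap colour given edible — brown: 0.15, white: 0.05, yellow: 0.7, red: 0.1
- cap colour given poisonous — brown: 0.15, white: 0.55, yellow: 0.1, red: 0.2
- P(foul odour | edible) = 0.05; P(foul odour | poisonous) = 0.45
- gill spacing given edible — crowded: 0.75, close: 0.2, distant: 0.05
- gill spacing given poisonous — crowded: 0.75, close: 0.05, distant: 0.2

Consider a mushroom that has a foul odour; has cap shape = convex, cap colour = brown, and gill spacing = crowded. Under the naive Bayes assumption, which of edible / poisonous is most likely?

edible: 0.65 × 0.3 × 0.15 × 0.05 × 0.75 = 0.001096875
poisonous: 0.35 × 0.55 × 0.15 × 0.45 × 0.75 = 0.0097453125
Highest score → poisonous.

poisonous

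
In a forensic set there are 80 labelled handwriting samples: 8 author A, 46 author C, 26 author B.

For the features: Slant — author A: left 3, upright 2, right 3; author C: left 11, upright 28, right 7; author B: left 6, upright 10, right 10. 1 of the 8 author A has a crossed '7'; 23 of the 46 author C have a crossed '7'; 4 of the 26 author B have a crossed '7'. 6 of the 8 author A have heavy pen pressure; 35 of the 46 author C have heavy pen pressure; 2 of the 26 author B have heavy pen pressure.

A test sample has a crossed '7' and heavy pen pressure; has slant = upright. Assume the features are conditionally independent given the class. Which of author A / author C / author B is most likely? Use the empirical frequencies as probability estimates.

author A: (8/80) × (2/8) × (1/8) × (6/8) = 0.00234375
author C: (46/80) × (28/46) × (23/46) × (35/46) ≈ 0.133152
author B: (26/80) × (10/26) × (4/26) × (2/26) ≈ 0.00147929
Highest score → author C.

author C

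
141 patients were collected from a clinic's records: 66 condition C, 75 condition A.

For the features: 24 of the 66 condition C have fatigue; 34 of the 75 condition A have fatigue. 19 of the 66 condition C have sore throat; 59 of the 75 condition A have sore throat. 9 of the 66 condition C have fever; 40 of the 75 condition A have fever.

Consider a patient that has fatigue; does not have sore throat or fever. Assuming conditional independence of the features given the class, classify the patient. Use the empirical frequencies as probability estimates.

condition C

condition C: (66/141) × (24/66) × (47/66) × (57/66) ≈ 0.104683
condition A: (75/141) × (34/75) × (16/75) × (35/75) ≈ 0.0240063
Highest score → condition C.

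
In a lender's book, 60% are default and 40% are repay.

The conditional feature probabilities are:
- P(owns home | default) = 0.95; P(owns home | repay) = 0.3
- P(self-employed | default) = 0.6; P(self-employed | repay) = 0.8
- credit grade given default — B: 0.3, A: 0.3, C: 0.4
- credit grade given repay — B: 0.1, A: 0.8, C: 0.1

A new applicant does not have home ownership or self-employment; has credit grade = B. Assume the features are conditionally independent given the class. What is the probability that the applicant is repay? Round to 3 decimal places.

0.609

default: 0.6 × (1−0.95) × (1−0.6) × 0.3 = 0.0036
repay: 0.4 × (1−0.3) × (1−0.8) × 0.1 = 0.0056
P(repay | x) = 0.0056 / 0.0092 ≈ 0.609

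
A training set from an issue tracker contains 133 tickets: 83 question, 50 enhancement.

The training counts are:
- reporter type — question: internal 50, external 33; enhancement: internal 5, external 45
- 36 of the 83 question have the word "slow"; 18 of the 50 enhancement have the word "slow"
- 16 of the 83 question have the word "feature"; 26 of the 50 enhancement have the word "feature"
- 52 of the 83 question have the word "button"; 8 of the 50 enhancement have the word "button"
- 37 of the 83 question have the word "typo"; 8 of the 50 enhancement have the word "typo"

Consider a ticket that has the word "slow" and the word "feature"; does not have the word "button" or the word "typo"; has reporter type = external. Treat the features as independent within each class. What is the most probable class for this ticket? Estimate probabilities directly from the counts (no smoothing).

question: (83/133) × (33/83) × (36/83) × (16/83) × (31/83) × (46/83) ≈ 0.0042943
enhancement: (50/133) × (45/50) × (18/50) × (26/50) × (42/50) × (42/50) ≈ 0.0446915
Highest score → enhancement.

enhancement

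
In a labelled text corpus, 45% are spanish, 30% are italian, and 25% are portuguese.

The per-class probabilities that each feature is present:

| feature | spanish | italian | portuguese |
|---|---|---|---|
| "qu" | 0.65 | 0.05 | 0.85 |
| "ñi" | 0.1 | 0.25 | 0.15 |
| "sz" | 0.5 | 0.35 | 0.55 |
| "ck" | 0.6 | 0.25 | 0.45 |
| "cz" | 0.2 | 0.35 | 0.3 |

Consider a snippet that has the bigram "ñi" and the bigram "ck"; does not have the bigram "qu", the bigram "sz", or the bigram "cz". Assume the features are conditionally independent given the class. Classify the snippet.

spanish: 0.45 × (1−0.65) × 0.1 × (1−0.5) × 0.6 × (1−0.2) = 0.00378
italian: 0.3 × (1−0.05) × 0.25 × (1−0.35) × 0.25 × (1−0.35) = 0.00752578125
portuguese: 0.25 × (1−0.85) × 0.15 × (1−0.55) × 0.45 × (1−0.3) = 0.00079734375
Highest score → italian.

italian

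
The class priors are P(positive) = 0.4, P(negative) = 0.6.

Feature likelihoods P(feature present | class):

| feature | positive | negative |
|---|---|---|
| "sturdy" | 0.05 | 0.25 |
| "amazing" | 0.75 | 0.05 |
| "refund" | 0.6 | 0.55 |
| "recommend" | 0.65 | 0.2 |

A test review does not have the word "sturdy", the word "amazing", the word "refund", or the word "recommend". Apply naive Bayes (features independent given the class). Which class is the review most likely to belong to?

positive: 0.4 × (1−0.05) × (1−0.75) × (1−0.6) × (1−0.65) = 0.0133
negative: 0.6 × (1−0.25) × (1−0.05) × (1−0.55) × (1−0.2) = 0.1539
Highest score → negative.

negative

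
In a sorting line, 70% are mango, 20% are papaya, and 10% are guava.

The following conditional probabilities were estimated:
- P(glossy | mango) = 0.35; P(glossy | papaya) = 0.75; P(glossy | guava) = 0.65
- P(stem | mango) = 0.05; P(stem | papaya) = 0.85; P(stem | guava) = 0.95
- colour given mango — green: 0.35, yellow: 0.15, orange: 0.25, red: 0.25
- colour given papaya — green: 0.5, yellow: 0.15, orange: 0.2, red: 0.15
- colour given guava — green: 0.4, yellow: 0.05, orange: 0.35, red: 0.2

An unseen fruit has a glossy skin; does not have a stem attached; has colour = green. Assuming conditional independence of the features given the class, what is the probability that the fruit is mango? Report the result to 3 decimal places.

0.867

mango: 0.7 × 0.35 × (1−0.05) × 0.35 = 0.0814625
papaya: 0.2 × 0.75 × (1−0.85) × 0.5 = 0.01125
guava: 0.1 × 0.65 × (1−0.95) × 0.4 = 0.0013
P(mango | x) = 0.0814625 / 0.0940125 ≈ 0.867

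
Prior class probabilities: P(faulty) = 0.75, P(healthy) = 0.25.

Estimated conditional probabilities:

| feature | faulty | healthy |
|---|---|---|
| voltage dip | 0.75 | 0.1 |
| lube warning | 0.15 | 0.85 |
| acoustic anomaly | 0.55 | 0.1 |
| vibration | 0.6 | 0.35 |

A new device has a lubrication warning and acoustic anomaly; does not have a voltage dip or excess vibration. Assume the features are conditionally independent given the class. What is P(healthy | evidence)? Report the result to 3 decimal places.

0.668

faulty: 0.75 × (1−0.75) × 0.15 × 0.55 × (1−0.6) = 0.0061875
healthy: 0.25 × (1−0.1) × 0.85 × 0.1 × (1−0.35) = 0.01243125
P(healthy | x) = 0.01243125 / 0.01861875 ≈ 0.668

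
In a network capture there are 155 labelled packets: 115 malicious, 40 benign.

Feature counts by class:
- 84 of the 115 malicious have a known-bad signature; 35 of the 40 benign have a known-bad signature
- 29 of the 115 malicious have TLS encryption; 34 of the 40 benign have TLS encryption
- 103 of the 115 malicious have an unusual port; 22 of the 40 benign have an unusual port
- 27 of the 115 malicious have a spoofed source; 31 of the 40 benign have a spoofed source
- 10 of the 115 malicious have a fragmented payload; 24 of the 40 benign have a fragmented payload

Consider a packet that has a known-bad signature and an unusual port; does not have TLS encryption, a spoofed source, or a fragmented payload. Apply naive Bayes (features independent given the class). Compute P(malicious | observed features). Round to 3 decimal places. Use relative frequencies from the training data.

0.993

malicious: (115/155) × (84/115) × (86/115) × (103/115) × (88/115) × (105/115) ≈ 0.253609
benign: (40/155) × (35/40) × (6/40) × (22/40) × (9/40) × (16/40) ≈ 0.00167661
P(malicious | x) = 0.253609 / 0.25528561 ≈ 0.993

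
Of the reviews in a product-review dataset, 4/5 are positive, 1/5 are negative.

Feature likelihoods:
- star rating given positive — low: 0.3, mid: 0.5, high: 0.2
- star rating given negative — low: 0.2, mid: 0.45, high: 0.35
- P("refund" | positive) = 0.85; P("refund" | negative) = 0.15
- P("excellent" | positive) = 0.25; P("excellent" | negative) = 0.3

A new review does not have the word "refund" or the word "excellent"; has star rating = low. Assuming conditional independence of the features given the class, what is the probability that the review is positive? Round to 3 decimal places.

0.531

positive: 0.8 × 0.3 × (1−0.85) × (1−0.25) = 0.027
negative: 0.2 × 0.2 × (1−0.15) × (1−0.3) = 0.0238
P(positive | x) = 0.027 / 0.0508 ≈ 0.531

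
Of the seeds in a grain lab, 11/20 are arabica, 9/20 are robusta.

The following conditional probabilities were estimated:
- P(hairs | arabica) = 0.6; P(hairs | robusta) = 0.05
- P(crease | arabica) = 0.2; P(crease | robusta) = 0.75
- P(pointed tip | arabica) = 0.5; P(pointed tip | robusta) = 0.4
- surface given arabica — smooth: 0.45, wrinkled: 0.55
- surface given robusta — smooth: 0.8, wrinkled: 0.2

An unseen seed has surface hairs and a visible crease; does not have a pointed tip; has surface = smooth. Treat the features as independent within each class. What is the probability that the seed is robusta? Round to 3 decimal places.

0.353

arabica: 0.55 × 0.6 × 0.2 × (1−0.5) × 0.45 = 0.01485
robusta: 0.45 × 0.05 × 0.75 × (1−0.4) × 0.8 = 0.0081
P(robusta | x) = 0.0081 / 0.02295 ≈ 0.353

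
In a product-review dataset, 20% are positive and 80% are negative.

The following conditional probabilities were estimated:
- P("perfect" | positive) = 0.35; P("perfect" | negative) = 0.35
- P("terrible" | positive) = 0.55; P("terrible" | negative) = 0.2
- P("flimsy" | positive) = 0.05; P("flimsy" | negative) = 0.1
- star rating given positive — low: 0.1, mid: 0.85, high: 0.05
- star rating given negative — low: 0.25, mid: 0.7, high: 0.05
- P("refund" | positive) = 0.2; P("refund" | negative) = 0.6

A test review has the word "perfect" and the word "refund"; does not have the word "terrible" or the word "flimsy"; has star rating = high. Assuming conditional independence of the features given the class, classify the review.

negative

positive: 0.2 × 0.35 × (1−0.55) × (1−0.05) × 0.05 × 0.2 = 0.00029925
negative: 0.8 × 0.35 × (1−0.2) × (1−0.1) × 0.05 × 0.6 = 0.006048
Highest score → negative.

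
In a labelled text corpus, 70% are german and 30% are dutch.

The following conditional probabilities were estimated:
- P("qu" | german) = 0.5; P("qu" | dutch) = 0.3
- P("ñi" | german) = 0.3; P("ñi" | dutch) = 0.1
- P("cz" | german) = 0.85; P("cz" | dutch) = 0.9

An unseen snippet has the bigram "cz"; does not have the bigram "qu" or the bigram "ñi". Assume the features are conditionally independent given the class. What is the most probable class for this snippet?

german

german: 0.7 × (1−0.5) × (1−0.3) × 0.85 = 0.20825
dutch: 0.3 × (1−0.3) × (1−0.1) × 0.9 = 0.1701
Highest score → german.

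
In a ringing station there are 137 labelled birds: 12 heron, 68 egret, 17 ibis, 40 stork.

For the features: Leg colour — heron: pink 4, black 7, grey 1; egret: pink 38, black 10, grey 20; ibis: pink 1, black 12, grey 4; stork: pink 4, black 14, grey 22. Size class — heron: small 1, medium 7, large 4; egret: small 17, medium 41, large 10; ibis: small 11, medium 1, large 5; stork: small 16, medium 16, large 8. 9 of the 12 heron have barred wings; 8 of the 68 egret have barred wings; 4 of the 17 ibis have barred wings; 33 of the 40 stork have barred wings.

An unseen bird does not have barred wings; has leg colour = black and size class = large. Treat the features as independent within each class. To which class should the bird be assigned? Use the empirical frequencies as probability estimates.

ibis

heron: (12/137) × (7/12) × (4/12) × (3/12) ≈ 0.00425791
egret: (68/137) × (10/68) × (10/68) × (60/68) ≈ 0.00947137
ibis: (17/137) × (12/17) × (5/17) × (13/17) ≈ 0.0197005
stork: (40/137) × (14/40) × (8/40) × (7/40) ≈ 0.00357664
Highest score → ibis.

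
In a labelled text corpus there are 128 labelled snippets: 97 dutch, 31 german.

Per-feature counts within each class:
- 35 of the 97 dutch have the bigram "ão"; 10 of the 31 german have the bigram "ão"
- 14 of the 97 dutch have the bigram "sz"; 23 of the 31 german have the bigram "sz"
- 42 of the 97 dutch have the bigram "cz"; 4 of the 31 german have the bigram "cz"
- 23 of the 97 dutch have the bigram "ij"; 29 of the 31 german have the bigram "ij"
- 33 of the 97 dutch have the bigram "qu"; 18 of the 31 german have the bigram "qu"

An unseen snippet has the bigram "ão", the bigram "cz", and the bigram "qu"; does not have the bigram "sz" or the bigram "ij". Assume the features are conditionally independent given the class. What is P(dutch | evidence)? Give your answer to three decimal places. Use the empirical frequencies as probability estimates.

dutch: (97/128) × (35/97) × (83/97) × (42/97) × (74/97) × (33/97) ≈ 0.0262932
german: (31/128) × (10/31) × (8/31) × (4/31) × (2/31) × (18/31) ≈ 0.0000974531
P(dutch | x) = 0.0262932 / 0.0263906531 ≈ 0.996

0.996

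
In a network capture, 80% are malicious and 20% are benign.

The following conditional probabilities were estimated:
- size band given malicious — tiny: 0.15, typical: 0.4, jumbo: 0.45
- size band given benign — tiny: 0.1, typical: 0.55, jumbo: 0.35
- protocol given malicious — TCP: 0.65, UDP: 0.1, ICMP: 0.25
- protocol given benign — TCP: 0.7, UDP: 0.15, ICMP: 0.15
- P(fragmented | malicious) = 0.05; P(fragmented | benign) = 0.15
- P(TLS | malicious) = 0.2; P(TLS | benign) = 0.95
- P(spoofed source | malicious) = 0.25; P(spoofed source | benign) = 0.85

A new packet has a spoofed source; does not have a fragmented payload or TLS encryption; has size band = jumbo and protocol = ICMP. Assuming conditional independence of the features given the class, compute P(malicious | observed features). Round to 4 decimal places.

0.9783

malicious: 0.8 × 0.45 × 0.25 × (1−0.05) × (1−0.2) × 0.25 = 0.0171
benign: 0.2 × 0.35 × 0.15 × (1−0.15) × (1−0.95) × 0.85 = 0.0003793125
P(malicious | x) = 0.0171 / 0.0174793125 ≈ 0.9783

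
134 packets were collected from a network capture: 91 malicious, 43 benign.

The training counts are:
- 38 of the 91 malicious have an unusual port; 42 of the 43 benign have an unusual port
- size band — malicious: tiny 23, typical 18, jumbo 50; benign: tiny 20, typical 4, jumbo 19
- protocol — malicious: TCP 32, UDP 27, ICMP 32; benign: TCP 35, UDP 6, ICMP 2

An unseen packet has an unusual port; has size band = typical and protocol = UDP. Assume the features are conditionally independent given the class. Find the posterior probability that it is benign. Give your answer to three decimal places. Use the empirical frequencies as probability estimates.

malicious: (91/134) × (38/91) × (18/91) × (27/91) ≈ 0.016643
benign: (43/134) × (42/43) × (4/43) × (6/43) ≈ 0.00406835
P(benign | x) = 0.00406835 / 0.02071135 ≈ 0.196

0.196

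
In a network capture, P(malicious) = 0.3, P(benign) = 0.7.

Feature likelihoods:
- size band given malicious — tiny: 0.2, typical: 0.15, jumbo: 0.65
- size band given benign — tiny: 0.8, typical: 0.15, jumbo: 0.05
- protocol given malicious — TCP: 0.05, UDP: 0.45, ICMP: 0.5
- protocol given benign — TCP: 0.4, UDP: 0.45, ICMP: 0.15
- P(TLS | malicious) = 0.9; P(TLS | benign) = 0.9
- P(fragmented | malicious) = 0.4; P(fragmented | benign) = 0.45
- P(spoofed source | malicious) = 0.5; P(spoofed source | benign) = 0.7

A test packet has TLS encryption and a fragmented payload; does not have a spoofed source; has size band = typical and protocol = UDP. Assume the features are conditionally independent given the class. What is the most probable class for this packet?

malicious: 0.3 × 0.15 × 0.45 × 0.9 × 0.4 × (1−0.5) = 0.003645
benign: 0.7 × 0.15 × 0.45 × 0.9 × 0.45 × (1−0.7) = 0.005740875
Highest score → benign.

benign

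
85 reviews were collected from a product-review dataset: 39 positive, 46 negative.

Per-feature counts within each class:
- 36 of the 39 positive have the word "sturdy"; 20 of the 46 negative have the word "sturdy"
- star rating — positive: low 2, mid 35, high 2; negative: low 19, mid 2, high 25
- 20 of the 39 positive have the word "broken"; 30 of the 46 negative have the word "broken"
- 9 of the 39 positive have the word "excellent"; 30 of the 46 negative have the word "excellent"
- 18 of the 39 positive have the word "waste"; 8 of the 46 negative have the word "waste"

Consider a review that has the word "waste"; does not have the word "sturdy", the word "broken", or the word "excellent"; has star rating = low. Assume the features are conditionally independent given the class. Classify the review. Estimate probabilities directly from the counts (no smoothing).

positive: (39/85) × (3/39) × (2/39) × (19/39) × (30/39) × (18/39) ≈ 0.000313055
negative: (46/85) × (26/46) × (19/46) × (16/46) × (16/46) × (8/46) ≈ 0.00265832
Highest score → negative.

negative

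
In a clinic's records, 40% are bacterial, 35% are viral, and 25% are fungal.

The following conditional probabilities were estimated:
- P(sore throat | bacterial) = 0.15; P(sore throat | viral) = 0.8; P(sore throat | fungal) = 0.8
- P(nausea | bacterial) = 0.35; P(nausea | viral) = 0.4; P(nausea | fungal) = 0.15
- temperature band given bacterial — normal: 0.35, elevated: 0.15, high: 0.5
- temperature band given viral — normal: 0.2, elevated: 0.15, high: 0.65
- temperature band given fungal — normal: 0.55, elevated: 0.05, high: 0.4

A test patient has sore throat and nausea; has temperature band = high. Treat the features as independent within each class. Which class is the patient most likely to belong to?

viral

bacterial: 0.4 × 0.15 × 0.35 × 0.5 = 0.0105
viral: 0.35 × 0.8 × 0.4 × 0.65 = 0.0728
fungal: 0.25 × 0.8 × 0.15 × 0.4 = 0.012
Highest score → viral.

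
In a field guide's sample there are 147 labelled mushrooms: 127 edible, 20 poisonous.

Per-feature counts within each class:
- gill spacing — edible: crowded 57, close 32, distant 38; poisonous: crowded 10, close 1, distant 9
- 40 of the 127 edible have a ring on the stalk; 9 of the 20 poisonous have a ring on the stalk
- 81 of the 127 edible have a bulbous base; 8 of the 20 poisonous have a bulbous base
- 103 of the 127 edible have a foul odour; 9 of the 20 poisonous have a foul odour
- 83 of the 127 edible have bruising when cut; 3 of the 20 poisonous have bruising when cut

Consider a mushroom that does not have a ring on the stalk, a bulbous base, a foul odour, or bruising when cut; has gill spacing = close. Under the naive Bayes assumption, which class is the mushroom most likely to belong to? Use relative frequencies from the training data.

edible

edible: (127/147) × (32/127) × (87/127) × (46/127) × (24/127) × (44/127) ≈ 0.00353638
poisonous: (20/147) × (1/20) × (11/20) × (12/20) × (11/20) × (17/20) ≈ 0.00104949
Highest score → edible.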